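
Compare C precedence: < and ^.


'<' is relational (level 7); '^' is bitwise XOR (level 4)
Higher level binds tighter
'<' has higher precedence than '^'


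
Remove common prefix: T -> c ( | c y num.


Common prefix: 'c'
Factored: T -> c T', T' -> ( | y num


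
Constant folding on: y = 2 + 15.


2 + 15 = 17 at compile time
Optimized: y = 17


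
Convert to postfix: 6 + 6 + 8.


Left to right (same or higher precedence on left)
Postfix: 6 6 + 8 +


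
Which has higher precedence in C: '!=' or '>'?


'>' is relational (level 7); '!=' is equality (level 6)
Higher level binds tighter
'>' has higher precedence than '!='


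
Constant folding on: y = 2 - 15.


2 - 15 = -13 at compile time
Optimized: y = -13


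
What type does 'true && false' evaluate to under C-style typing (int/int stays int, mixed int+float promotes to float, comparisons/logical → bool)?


Operand types: bool && bool
Rule: logical operators take bool operands and yield bool
Result type: bool


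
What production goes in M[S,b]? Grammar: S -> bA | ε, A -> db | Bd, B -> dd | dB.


For [S, b]: 'b' ∈ FIRST(bA)
Entry: S -> bA


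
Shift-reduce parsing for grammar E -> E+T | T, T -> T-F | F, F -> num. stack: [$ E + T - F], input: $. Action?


handle 'T-F' on top
Action: reduce (T -> T-F)


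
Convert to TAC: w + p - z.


Break into single-operator statements:
t1 = w + p
t2 = t1 - z


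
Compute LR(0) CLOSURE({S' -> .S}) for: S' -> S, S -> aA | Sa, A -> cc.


Start: S' -> .S
For each item with dot before a nonterminal B, add B -> .γ for every B-production
Closure: [S' -> .S, S -> .aA, S -> .Sa]


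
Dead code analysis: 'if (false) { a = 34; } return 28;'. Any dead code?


condition is constant false, so the whole block is unreachable
Dead: 'if (false) { a = 34; }'


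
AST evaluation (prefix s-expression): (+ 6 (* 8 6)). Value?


Evaluate inner: (* 8 6) = 48
Evaluate root: (+ 6 48) = 54
Result: 54


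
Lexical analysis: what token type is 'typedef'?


Pattern: reserved word
Type: KEYWORD


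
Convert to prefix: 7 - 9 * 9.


'*' binds tighter: tree is (- 7 (* 9 9))
Prefix: - 7 * 9 9


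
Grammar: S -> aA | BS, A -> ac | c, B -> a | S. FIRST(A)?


Per alternative of A: FIRST(ac) = {a}; FIRST(c) = {c}
FIRST(A) = {a, c}


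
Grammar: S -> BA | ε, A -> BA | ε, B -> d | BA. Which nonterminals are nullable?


A nonterminal is nullable iff some alternative derives ε (directly, or every symbol in it is nullable)
Nullable: {A, S}


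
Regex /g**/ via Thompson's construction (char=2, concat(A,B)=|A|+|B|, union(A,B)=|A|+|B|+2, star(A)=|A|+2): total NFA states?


Syntax tree has 1 char leaf(s), 0 union(s), 2 star(s)
chars contribute 1×2 = 2; each union adds +2; each star adds +2
Total: 2 + 0 + 4 = 6 states


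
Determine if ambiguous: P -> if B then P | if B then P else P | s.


dangling else: 'if B then if B then s else s' parses two ways
Ambiguous


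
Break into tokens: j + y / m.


Scan left to right, longest-match per lexeme
Tokens: ID(j), OP(+), ID(y), OP(/), ID(m)


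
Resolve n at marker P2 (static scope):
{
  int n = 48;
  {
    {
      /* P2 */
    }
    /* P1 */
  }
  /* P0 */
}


P2's block does not declare n; resolves to the enclosing declaration at depth 0
n = 48


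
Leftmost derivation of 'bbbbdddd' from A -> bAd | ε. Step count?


Derivation: A => bAd => bbAdd => bbbAddd => bbbbAdddd => bbbbdddd
Steps: 5


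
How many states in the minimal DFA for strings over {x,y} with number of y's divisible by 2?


Track (count of y) mod 2: states 0..1, accept at 0
Minimal DFA: 2 states


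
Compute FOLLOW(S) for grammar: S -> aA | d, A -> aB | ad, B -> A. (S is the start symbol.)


$ ∈ FOLLOW(S). For each A -> αBβ: add FIRST(β)\{ε} to FOLLOW(B); if β nullable, add FOLLOW(A).
FOLLOW(S) = {$}


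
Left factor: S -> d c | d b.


Common prefix: 'd'
Factored: S -> d S', S' -> c | b


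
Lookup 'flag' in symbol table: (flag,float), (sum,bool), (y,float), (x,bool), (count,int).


Lookup 'flag' → type float


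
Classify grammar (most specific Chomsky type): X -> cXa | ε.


Single nonterminal LHS, but c^n a^n is not regular
Classification: Type 2 (Context-Free)


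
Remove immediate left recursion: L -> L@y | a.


Left-recursive alternatives: L@y; non-recursive: a
Introduce L': L -> aL', L' -> @yL' | ε


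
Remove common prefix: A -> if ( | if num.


Common prefix: 'if'
Factored: A -> if A', A' -> ( | num


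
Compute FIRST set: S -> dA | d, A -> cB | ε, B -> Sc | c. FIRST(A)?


Per alternative of A: FIRST(cB) = {c}; FIRST(ε) = {ε}
FIRST(A) = {c, ε}


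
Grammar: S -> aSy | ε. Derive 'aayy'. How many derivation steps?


Derivation: S => aSy => aaSyy => aayy
Steps: 3


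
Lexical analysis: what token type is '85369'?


Pattern: digits only
Type: INTEGER_LITERAL


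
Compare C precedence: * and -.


'*' is multiplicative (level 10); '-' is additive (level 9)
Higher level binds tighter
'*' has higher precedence than '-'


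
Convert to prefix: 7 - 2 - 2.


left-to-right (same/higher precedence on left): tree is (- (- 7 2) 2)
Prefix: - - 7 2 2


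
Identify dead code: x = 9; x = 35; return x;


first assignment to x is overwritten before any read
Dead: 'x = 9'


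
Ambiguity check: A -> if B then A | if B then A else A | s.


dangling else: 'if B then if B then s else s' parses two ways
Ambiguous


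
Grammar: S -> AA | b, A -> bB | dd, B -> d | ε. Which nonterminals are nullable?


A nonterminal is nullable iff some alternative derives ε (directly, or every symbol in it is nullable)
Nullable: {B}


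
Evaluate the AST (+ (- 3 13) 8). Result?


Evaluate inner: (- 3 13) = -10
Evaluate root: (+ -10 8) = -2
Result: -2


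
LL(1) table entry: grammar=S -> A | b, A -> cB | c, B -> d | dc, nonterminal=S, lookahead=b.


For [S, b]: 'b' ∈ FIRST(b)
Entry: S -> b


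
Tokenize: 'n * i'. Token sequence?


Scan left to right, longest-match per lexeme
Tokens: ID(n), OP(*), ID(i)


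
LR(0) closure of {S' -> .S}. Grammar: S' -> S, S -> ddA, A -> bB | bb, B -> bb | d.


Start: S' -> .S
For each item with dot before a nonterminal B, add B -> .γ for every B-production
Closure: [S' -> .S, S -> .ddA]


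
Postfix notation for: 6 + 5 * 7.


* has higher precedence, evaluate 5*7 first
Postfix: 6 5 7 * +


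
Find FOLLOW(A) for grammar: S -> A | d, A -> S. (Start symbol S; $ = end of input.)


$ ∈ FOLLOW(S). For each A -> αBβ: add FIRST(β)\{ε} to FOLLOW(B); if β nullable, add FOLLOW(A).
FOLLOW(A) = {$}


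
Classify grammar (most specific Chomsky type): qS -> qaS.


LHS has context (more than one symbol) and |LHS| ≤ |RHS|
Classification: Type 1 (Context-Sensitive)


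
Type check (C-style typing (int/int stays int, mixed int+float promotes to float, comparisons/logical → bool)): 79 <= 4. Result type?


Operand types: int <= int
Rule: comparison yields bool
Result type: bool


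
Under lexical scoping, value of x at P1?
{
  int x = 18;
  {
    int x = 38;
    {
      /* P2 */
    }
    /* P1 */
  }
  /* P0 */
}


x declared in the same block as P1
x = 38


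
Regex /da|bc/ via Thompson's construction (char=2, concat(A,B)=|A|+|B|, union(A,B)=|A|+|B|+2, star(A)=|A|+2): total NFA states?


Syntax tree has 4 char leaf(s), 1 union(s), 0 star(s)
chars contribute 4×2 = 8; each union adds +2; each star adds +2
Total: 8 + 2 + 0 = 10 states


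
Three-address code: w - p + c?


Break into single-operator statements:
t1 = w - p
t2 = t1 + c


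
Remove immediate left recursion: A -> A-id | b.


Left-recursive alternatives: A-id; non-recursive: b
Introduce A': A -> bA', A' -> -idA' | ε


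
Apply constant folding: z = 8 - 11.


8 - 11 = -3 at compile time
Optimized: z = -3


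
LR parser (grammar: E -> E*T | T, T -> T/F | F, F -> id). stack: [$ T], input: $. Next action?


lookahead ∉ {/} so T won't extend; reduce E -> T
Action: reduce (E -> T)


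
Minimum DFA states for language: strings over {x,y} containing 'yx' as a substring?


KMP-style automaton: 2 progress states + 1 absorbing accept = 3
Minimal DFA: 3 states


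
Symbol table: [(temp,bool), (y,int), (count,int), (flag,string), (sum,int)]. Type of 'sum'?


Lookup 'sum' → type int


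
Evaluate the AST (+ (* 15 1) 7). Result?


Evaluate inner: (* 15 1) = 15
Evaluate root: (+ 15 7) = 22
Result: 22


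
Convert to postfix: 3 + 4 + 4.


Left to right (same or higher precedence on left)
Postfix: 3 4 + 4 +


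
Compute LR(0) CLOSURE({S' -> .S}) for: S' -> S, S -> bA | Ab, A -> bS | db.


Start: S' -> .S
For each item with dot before a nonterminal B, add B -> .γ for every B-production
Closure: [S' -> .S, S -> .bA, S -> .Ab, A -> .bS, A -> .db]


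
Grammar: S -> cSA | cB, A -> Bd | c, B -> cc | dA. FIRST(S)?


Per alternative of S: FIRST(cSA) = {c}; FIRST(cB) = {c}
FIRST(S) = {c}


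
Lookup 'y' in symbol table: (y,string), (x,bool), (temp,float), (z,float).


Lookup 'y' → type string


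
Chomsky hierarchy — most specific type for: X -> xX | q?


Right-linear: every RHS is a terminal or a terminal followed by one nonterminal
Classification: Type 3 (Regular)


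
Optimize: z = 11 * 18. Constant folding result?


11 * 18 = 198 at compile time
Optimized: z = 198


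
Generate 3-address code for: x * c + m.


Break into single-operator statements:
t1 = x * c
t2 = t1 + m


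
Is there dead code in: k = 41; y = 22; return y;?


k is assigned but never read
Dead: 'k = 41'


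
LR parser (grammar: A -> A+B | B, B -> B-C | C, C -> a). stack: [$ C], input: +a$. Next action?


'C' (not preceded by B-) is the handle for B -> C
Action: reduce (B -> C)


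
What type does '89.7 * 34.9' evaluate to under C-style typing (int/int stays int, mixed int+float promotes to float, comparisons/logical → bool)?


Operand types: float * float
Rule: mixed int/float promotes to float; int/int stays int
Result type: float


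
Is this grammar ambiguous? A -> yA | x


right-linear, alternatives start with distinct terminals 'y' vs 'x': unique leftmost derivation
Unambiguous


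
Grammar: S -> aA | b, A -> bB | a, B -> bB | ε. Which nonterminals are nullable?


A nonterminal is nullable iff some alternative derives ε (directly, or every symbol in it is nullable)
Nullable: {B}


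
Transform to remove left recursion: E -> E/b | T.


Left-recursive alternatives: E/b; non-recursive: T
Introduce E': E -> TE', E' -> /bE' | ε


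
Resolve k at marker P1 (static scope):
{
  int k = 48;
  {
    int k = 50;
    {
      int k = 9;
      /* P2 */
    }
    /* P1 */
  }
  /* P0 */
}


k declared in the same block as P1
k = 50


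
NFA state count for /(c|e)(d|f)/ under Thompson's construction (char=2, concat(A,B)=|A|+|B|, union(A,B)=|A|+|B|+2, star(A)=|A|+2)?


Syntax tree has 4 char leaf(s), 2 union(s), 0 star(s)
chars contribute 4×2 = 8; each union adds +2; each star adds +2
Total: 8 + 4 + 0 = 12 states


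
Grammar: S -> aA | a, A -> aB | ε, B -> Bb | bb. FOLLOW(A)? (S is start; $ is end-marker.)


$ ∈ FOLLOW(S). For each A -> αBβ: add FIRST(β)\{ε} to FOLLOW(B); if β nullable, add FOLLOW(A).
FOLLOW(A) = {$}


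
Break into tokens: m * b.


Scan left to right, longest-match per lexeme
Tokens: ID(m), OP(*), ID(b)


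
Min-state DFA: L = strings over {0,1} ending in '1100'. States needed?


Track the longest suffix of input matching a prefix of '1100': 5 classes (prefixes of length 0..4)
Minimal DFA: 5 states


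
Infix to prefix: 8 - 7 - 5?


left-to-right (same/higher precedence on left): tree is (- (- 8 7) 5)
Prefix: - - 8 7 5


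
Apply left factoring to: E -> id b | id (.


Common prefix: 'id'
Factored: E -> id E', E' -> b | (


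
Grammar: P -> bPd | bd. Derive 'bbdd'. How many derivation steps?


Derivation: P => bPd => bbdd
Steps: 2


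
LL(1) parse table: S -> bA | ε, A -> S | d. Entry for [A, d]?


For [A, d]: 'd' ∈ FIRST(d)
Entry: A -> d


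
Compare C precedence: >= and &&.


'>=' is relational (level 7); '&&' is logical AND (level 2)
Higher level binds tighter
'>=' has higher precedence than '&&'


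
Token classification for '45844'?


Pattern: digits only
Type: INTEGER_LITERAL


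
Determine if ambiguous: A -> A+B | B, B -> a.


precedence layered via separate nonterminal B: deterministic
Unambiguous


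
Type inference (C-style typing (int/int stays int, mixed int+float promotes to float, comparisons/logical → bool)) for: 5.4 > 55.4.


Operand types: float > float
Rule: comparison yields bool
Result type: bool


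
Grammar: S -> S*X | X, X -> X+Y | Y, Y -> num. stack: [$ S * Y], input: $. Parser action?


'Y' (not preceded by X+) is the handle for X -> Y
Action: reduce (X -> Y)


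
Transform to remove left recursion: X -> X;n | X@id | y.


Left-recursive alternatives: X;n, X@id; non-recursive: y
Introduce X': X -> yX', X' -> ;nX' | @idX' | ε


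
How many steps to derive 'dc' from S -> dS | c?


Derivation: S => dS => dc
Steps: 2


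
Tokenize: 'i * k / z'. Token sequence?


Scan left to right, longest-match per lexeme
Tokens: ID(i), OP(*), ID(k), OP(/), ID(z)


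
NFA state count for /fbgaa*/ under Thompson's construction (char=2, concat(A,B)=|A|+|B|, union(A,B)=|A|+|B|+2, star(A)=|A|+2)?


Syntax tree has 5 char leaf(s), 0 union(s), 1 star(s)
chars contribute 5×2 = 10; each union adds +2; each star adds +2
Total: 10 + 0 + 2 = 12 states


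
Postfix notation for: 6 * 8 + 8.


Left to right (same or higher precedence on left)
Postfix: 6 8 * 8 +


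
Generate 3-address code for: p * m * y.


Break into single-operator statements:
t1 = p * m
t2 = t1 * y


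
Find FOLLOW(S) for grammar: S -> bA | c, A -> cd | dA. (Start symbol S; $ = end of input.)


$ ∈ FOLLOW(S). For each A -> αBβ: add FIRST(β)\{ε} to FOLLOW(B); if β nullable, add FOLLOW(A).
FOLLOW(S) = {$}


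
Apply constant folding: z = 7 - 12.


7 - 12 = -5 at compile time
Optimized: z = -5


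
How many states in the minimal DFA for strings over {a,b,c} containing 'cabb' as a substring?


KMP-style automaton: 4 progress states + 1 absorbing accept = 5
Minimal DFA: 5 states


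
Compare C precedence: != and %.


'%' is multiplicative (level 10); '!=' is equality (level 6)
Higher level binds tighter
'%' has higher precedence than '!='


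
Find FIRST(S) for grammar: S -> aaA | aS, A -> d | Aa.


Per alternative of S: FIRST(aaA) = {a}; FIRST(aS) = {a}
FIRST(S) = {a}


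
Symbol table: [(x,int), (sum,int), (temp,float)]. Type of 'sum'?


Lookup 'sum' → type int


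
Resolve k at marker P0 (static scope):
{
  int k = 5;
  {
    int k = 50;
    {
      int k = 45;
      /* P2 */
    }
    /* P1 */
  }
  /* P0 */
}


k declared in the same block as P0
k = 5


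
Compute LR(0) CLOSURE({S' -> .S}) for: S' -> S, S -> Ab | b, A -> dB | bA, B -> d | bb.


Start: S' -> .S
For each item with dot before a nonterminal B, add B -> .γ for every B-production
Closure: [S' -> .S, S -> .Ab, S -> .b, A -> .dB, A -> .bA]


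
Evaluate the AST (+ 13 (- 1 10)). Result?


Evaluate inner: (- 1 10) = -9
Evaluate root: (+ 13 -9) = 4
Result: 4


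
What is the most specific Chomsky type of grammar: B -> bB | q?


Right-linear: every RHS is a terminal or a terminal followed by one nonterminal
Classification: Type 3 (Regular)


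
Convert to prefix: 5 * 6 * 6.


left-to-right (same/higher precedence on left): tree is (* (* 5 6) 6)
Prefix: * * 5 6 6


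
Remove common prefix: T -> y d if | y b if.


Common prefix: 'y'
Factored: T -> y T', T' -> d if | b if


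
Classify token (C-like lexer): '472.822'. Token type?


Pattern: digits with a decimal point
Type: FLOAT_LITERAL


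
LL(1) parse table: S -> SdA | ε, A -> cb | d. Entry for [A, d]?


For [A, d]: 'd' ∈ FIRST(d)
Entry: A -> d


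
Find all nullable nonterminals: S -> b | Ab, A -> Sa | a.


A nonterminal is nullable iff some alternative derives ε (directly, or every symbol in it is nullable)
Nullable: {}


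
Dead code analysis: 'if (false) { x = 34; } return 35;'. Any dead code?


condition is constant false, so the whole block is unreachable
Dead: 'if (false) { x = 34; }'


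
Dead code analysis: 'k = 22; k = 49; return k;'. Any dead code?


first assignment to k is overwritten before any read
Dead: 'k = 22'


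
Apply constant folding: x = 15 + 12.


15 + 12 = 27 at compile time
Optimized: x = 27


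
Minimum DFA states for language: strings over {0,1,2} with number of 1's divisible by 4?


Track (count of 1) mod 4: states 0..3, accept at 0
Minimal DFA: 4 states


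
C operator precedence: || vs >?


'>' is relational (level 7); '||' is logical OR (level 1)
Higher level binds tighter
'>' has higher precedence than '||'


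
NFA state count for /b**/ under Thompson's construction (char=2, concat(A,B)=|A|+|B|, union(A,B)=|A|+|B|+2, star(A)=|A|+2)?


Syntax tree has 1 char leaf(s), 0 union(s), 2 star(s)
chars contribute 1×2 = 2; each union adds +2; each star adds +2
Total: 2 + 0 + 4 = 6 states


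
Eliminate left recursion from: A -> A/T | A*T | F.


Left-recursive alternatives: A/T, A*T; non-recursive: F
Introduce A': A -> FA', A' -> /TA' | *TA' | ε


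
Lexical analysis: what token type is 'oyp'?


Pattern: letter/underscore followed by alphanumerics, not a keyword
Type: IDENTIFIER


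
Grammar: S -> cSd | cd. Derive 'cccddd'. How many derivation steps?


Derivation: S => cSd => ccSdd => cccddd
Steps: 3


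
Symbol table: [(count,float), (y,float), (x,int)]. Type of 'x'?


Lookup 'x' → type int


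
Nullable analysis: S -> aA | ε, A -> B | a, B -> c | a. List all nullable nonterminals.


A nonterminal is nullable iff some alternative derives ε (directly, or every symbol in it is nullable)
Nullable: {S}


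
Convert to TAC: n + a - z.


Break into single-operator statements:
t1 = n + a
t2 = t1 - z


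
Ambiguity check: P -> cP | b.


right-linear, alternatives start with distinct terminals 'c' vs 'b': unique leftmost derivation
Unambiguous


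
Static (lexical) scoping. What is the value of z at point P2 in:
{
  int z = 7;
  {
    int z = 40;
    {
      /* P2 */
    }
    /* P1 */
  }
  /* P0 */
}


P2's block does not declare z; resolves to the enclosing declaration at depth 1
z = 40


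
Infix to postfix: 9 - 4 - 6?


Left to right (same or higher precedence on left)
Postfix: 9 4 - 6 -


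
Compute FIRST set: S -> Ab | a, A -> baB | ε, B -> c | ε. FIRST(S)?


Per alternative of S: FIRST(Ab) = {b}; FIRST(a) = {a}
FIRST(S) = {a, b}


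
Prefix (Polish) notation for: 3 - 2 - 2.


left-to-right (same/higher precedence on left): tree is (- (- 3 2) 2)
Prefix: - - 3 2 2


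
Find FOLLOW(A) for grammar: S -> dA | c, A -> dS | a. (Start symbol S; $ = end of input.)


$ ∈ FOLLOW(S). For each A -> αBβ: add FIRST(β)\{ε} to FOLLOW(B); if β nullable, add FOLLOW(A).
FOLLOW(A) = {$}


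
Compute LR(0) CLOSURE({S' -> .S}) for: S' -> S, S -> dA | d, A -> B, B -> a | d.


Start: S' -> .S
For each item with dot before a nonterminal B, add B -> .γ for every B-production
Closure: [S' -> .S, S -> .dA, S -> .d]


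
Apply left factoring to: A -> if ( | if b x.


Common prefix: 'if'
Factored: A -> if A', A' -> ( | b x


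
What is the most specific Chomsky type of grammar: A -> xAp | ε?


Single nonterminal LHS, but x^n p^n is not regular
Classification: Type 2 (Context-Free)


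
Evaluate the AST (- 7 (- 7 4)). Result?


Evaluate inner: (- 7 4) = 3
Evaluate root: (- 7 3) = 4
Result: 4


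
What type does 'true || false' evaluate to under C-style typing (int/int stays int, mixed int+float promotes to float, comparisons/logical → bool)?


Operand types: bool || bool
Rule: logical operators take bool operands and yield bool
Result type: bool


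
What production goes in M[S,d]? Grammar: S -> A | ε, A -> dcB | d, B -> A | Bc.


For [S, d]: 'd' ∈ FIRST(A)
Entry: S -> A


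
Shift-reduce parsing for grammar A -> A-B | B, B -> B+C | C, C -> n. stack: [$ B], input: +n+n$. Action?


shift '+' to continue B -> B+C
Action: shift


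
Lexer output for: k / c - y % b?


Scan left to right, longest-match per lexeme
Tokens: ID(k), OP(/), ID(c), OP(-), ID(y), OP(%), ID(b)


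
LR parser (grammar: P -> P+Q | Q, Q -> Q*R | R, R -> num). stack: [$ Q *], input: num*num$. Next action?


no handle; shift 'num'
Action: shift


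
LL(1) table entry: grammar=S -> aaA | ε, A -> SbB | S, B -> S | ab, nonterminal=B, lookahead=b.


For [B, b]: S is nullable and 'b' ∈ FOLLOW(B)
Entry: B -> S


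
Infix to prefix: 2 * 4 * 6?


left-to-right (same/higher precedence on left): tree is (* (* 2 4) 6)
Prefix: * * 2 4 6


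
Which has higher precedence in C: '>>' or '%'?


'%' is multiplicative (level 10); '>>' is shift (level 8)
Higher level binds tighter
'%' has higher precedence than '>>'


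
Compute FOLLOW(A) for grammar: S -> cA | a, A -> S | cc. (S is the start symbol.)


$ ∈ FOLLOW(S). For each A -> αBβ: add FIRST(β)\{ε} to FOLLOW(B); if β nullable, add FOLLOW(A).
FOLLOW(A) = {$}


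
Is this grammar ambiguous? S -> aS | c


right-linear, alternatives start with distinct terminals 'a' vs 'c': unique leftmost derivation
Unambiguous


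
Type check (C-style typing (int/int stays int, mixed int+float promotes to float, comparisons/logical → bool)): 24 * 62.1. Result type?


Operand types: int * float
Rule: mixed int/float promotes to float; int/int stays int
Result type: float


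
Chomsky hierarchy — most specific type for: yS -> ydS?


LHS has context (more than one symbol) and |LHS| ≤ |RHS|
Classification: Type 1 (Context-Sensitive)


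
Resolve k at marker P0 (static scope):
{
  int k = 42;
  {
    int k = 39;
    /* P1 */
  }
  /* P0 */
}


k declared in the same block as P0
k = 42


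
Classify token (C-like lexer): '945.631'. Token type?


Pattern: digits with a decimal point
Type: FLOAT_LITERAL


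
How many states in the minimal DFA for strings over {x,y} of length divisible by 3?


Track length mod 3: states 0..2, accept at 0
Minimal DFA: 3 states


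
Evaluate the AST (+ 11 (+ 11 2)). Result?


Evaluate inner: (+ 11 2) = 13
Evaluate root: (+ 11 13) = 24
Result: 24


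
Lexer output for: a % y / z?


Scan left to right, longest-match per lexeme
Tokens: ID(a), OP(%), ID(y), OP(/), ID(z)


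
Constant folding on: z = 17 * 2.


17 * 2 = 34 at compile time
Optimized: z = 34


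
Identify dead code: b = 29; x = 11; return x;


b is assigned but never read
Dead: 'b = 29'


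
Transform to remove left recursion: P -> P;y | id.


Left-recursive alternatives: P;y; non-recursive: id
Introduce P': P -> idP', P' -> ;yP' | ε


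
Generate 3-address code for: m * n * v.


Break into single-operator statements:
t1 = m * n
t2 = t1 * v


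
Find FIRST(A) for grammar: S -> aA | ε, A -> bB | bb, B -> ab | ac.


Per alternative of A: FIRST(bB) = {b}; FIRST(bb) = {b}
FIRST(A) = {b}


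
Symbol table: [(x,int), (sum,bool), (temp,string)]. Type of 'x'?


Lookup 'x' → type int


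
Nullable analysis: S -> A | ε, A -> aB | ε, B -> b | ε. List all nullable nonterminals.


A nonterminal is nullable iff some alternative derives ε (directly, or every symbol in it is nullable)
Nullable: {A, B, S}


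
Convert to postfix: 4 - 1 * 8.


* has higher precedence, evaluate 1*8 first
Postfix: 4 1 8 * -


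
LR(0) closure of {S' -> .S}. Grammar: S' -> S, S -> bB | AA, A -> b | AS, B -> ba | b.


Start: S' -> .S
For each item with dot before a nonterminal B, add B -> .γ for every B-production
Closure: [S' -> .S, S -> .bB, S -> .AA, A -> .b, A -> .AS]


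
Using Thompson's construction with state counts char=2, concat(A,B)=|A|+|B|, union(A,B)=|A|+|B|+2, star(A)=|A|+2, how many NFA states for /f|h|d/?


Syntax tree has 3 char leaf(s), 2 union(s), 0 star(s)
chars contribute 3×2 = 6; each union adds +2; each star adds +2
Total: 6 + 4 + 0 = 10 states


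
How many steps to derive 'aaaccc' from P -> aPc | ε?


Derivation: P => aPc => aaPcc => aaaPccc => aaaccc
Steps: 4


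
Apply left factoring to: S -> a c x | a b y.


Common prefix: 'a'
Factored: S -> a S', S' -> c x | b y


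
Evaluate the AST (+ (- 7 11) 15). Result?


Evaluate inner: (- 7 11) = -4
Evaluate root: (+ -4 15) = 11
Result: 11


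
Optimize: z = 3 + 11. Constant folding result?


3 + 11 = 14 at compile time
Optimized: z = 14


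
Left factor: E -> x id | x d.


Common prefix: 'x'
Factored: E -> x E', E' -> id | d


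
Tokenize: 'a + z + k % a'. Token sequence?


Scan left to right, longest-match per lexeme
Tokens: ID(a), OP(+), ID(z), OP(+), ID(k), OP(%), ID(a)


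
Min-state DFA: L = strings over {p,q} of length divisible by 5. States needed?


Track length mod 5: states 0..4, accept at 0
Minimal DFA: 5 states


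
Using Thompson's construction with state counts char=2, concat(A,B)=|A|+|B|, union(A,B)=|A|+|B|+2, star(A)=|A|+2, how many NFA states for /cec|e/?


Syntax tree has 4 char leaf(s), 1 union(s), 0 star(s)
chars contribute 4×2 = 8; each union adds +2; each star adds +2
Total: 8 + 2 + 0 = 10 states


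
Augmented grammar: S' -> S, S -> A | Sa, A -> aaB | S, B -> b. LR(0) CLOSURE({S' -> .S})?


Start: S' -> .S
For each item with dot before a nonterminal B, add B -> .γ for every B-production
Closure: [S' -> .S, S -> .A, S -> .Sa, A -> .aaB, A -> .S]


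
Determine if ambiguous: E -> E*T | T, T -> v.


precedence layered via separate nonterminal T: deterministic
Unambiguous


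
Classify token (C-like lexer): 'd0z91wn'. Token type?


Pattern: letter/underscore followed by alphanumerics, not a keyword
Type: IDENTIFIER


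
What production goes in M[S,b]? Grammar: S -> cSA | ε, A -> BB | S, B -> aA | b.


For [S, b]: ε is nullable and 'b' ∈ FOLLOW(S)
Entry: S -> ε


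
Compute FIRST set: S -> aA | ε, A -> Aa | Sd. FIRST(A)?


Per alternative of A: FIRST(Aa) = {a, d}; FIRST(Sd) = {a, d}
FIRST(A) = {a, d}


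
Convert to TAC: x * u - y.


Break into single-operator statements:
t1 = x * u
t2 = t1 - y


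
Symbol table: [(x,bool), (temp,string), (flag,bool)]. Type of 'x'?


Lookup 'x' → type bool


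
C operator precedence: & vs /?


'/' is multiplicative (level 10); '&' is bitwise AND (level 5)
Higher level binds tighter
'/' has higher precedence than '&'


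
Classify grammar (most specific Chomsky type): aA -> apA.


LHS has context (more than one symbol) and |LHS| ≤ |RHS|
Classification: Type 1 (Context-Sensitive)


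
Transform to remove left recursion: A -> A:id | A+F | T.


Left-recursive alternatives: A:id, A+F; non-recursive: T
Introduce A': A -> TA', A' -> :idA' | +FA' | ε


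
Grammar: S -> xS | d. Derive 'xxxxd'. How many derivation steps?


Derivation: S => xS => xxS => xxxS => xxxxS => xxxxd
Steps: 5


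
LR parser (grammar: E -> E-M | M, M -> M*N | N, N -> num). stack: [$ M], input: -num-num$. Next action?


lookahead ∉ {*} so M won't extend; reduce E -> M
Action: reduce (E -> M)


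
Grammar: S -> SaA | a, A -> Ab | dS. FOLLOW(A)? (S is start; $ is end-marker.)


$ ∈ FOLLOW(S). For each A -> αBβ: add FIRST(β)\{ε} to FOLLOW(B); if β nullable, add FOLLOW(A).
FOLLOW(A) = {$, a, b}


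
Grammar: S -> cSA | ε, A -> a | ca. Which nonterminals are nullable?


A nonterminal is nullable iff some alternative derives ε (directly, or every symbol in it is nullable)
Nullable: {S}


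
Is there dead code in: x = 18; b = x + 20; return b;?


x is read by b's definition; b is returned
No dead code


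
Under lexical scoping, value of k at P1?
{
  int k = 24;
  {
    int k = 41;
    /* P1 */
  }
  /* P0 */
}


k declared in the same block as P1
k = 41


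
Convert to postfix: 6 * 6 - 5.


Left to right (same or higher precedence on left)
Postfix: 6 6 * 5 -


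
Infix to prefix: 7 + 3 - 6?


left-to-right (same/higher precedence on left): tree is (- (+ 7 3) 6)
Prefix: - + 7 3 6


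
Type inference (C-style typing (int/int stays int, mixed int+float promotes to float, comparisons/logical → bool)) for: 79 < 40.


Operand types: int < int
Rule: comparison yields bool
Result type: bool


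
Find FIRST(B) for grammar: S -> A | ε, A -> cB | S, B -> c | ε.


Per alternative of B: FIRST(c) = {c}; FIRST(ε) = {ε}
FIRST(B) = {c, ε}


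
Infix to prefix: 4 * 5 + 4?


left-to-right (same/higher precedence on left): tree is (+ (* 4 5) 4)
Prefix: + * 4 5 4


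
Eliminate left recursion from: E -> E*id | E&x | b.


Left-recursive alternatives: E*id, E&x; non-recursive: b
Introduce E': E -> bE', E' -> *idE' | &xE' | ε


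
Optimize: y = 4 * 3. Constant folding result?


4 * 3 = 12 at compile time
Optimized: y = 12


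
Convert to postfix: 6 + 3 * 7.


* has higher precedence, evaluate 3*7 first
Postfix: 6 3 7 * +


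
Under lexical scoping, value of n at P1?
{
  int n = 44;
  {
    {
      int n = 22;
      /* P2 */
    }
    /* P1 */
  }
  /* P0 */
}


P1's block does not declare n; resolves to the enclosing declaration at depth 0
n = 44


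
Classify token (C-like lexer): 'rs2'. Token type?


Pattern: letter/underscore followed by alphanumerics, not a keyword
Type: IDENTIFIER


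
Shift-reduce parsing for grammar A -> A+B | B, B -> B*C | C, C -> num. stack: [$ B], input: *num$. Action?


shift '*' to continue B -> B*C
Action: shift


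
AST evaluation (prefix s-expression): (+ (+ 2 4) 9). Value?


Evaluate inner: (+ 2 4) = 6
Evaluate root: (+ 6 9) = 15
Result: 15


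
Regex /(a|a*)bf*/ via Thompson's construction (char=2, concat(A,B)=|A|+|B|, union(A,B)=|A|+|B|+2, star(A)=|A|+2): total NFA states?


Syntax tree has 4 char leaf(s), 1 union(s), 2 star(s)
chars contribute 4×2 = 8; each union adds +2; each star adds +2
Total: 8 + 2 + 4 = 14 states


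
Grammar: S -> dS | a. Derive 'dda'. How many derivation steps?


Derivation: S => dS => ddS => dda
Steps: 3


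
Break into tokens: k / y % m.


Scan left to right, longest-match per lexeme
Tokens: ID(k), OP(/), ID(y), OP(%), ID(m)


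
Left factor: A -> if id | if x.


Common prefix: 'if'
Factored: A -> if A', A' -> id | x


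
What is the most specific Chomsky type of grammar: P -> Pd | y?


Left-linear: every RHS is a terminal or one nonterminal followed by a terminal
Classification: Type 3 (Regular)


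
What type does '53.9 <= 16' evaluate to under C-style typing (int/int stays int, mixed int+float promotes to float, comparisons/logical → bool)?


Operand types: float <= int
Rule: comparison yields bool
Result type: bool


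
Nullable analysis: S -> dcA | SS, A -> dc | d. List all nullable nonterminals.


A nonterminal is nullable iff some alternative derives ε (directly, or every symbol in it is nullable)
Nullable: {}


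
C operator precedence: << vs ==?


'<<' is shift (level 8); '==' is equality (level 6)
Higher level binds tighter
'<<' has higher precedence than '=='


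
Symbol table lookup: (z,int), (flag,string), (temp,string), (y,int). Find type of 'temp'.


Lookup 'temp' → type string


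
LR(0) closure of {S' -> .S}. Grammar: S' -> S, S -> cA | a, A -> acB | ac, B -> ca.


Start: S' -> .S
For each item with dot before a nonterminal B, add B -> .γ for every B-production
Closure: [S' -> .S, S -> .cA, S -> .a]


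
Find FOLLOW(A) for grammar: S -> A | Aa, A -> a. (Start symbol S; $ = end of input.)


$ ∈ FOLLOW(S). For each A -> αBβ: add FIRST(β)\{ε} to FOLLOW(B); if β nullable, add FOLLOW(A).
FOLLOW(A) = {$, a}


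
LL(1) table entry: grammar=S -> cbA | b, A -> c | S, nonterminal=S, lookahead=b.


For [S, b]: 'b' ∈ FIRST(b)
Entry: S -> b


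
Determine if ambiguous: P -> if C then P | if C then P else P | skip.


dangling else: 'if C then if C then skip else skip' parses two ways
Ambiguous


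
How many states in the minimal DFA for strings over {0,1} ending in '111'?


Track the longest suffix of input matching a prefix of '111': 4 classes (prefixes of length 0..3)
Minimal DFA: 4 states


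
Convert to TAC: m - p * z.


Break into single-operator statements:
t1 = p * z
t2 = m - t1


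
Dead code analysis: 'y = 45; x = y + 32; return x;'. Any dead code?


y is read by x's definition; x is returned
No dead code


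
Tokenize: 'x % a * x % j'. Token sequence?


Scan left to right, longest-match per lexeme
Tokens: ID(x), OP(%), ID(a), OP(*), ID(x), OP(%), ID(j)


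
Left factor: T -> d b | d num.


Common prefix: 'd'
Factored: T -> d T', T' -> b | num


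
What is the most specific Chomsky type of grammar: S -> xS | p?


Right-linear: every RHS is a terminal or a terminal followed by one nonterminal
Classification: Type 3 (Regular)


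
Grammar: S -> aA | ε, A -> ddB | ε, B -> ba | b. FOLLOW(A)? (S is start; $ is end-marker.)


$ ∈ FOLLOW(S). For each A -> αBβ: add FIRST(β)\{ε} to FOLLOW(B); if β nullable, add FOLLOW(A).
FOLLOW(A) = {$}


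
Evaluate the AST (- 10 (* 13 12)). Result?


Evaluate inner: (* 13 12) = 156
Evaluate root: (- 10 156) = -146
Result: -146


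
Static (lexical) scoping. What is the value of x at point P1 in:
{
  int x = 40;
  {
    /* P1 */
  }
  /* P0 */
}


P1's block does not declare x; resolves to the enclosing declaration at depth 0
x = 40


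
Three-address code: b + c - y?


Break into single-operator statements:
t1 = b + c
t2 = t1 - y


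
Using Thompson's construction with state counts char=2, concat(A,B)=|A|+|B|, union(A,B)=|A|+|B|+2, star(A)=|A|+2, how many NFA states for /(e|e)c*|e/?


Syntax tree has 4 char leaf(s), 2 union(s), 1 star(s)
chars contribute 4×2 = 8; each union adds +2; each star adds +2
Total: 8 + 4 + 2 = 14 states


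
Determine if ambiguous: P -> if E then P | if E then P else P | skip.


dangling else: 'if E then if E then skip else skip' parses two ways
Ambiguous


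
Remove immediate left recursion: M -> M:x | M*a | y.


Left-recursive alternatives: M:x, M*a; non-recursive: y
Introduce M': M -> yM', M' -> :xM' | *aM' | ε


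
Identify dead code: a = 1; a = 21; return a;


first assignment to a is overwritten before any read
Dead: 'a = 1'


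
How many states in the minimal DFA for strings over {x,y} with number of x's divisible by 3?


Track (count of x) mod 3: states 0..2, accept at 0
Minimal DFA: 3 states


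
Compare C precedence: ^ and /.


'/' is multiplicative (level 10); '^' is bitwise XOR (level 4)
Higher level binds tighter
'/' has higher precedence than '^'


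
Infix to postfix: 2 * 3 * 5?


Left to right (same or higher precedence on left)
Postfix: 2 3 * 5 *


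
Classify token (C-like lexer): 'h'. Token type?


Pattern: letter/underscore followed by alphanumerics, not a keyword
Type: IDENTIFIER


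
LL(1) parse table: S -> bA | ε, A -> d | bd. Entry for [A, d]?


For [A, d]: 'd' ∈ FIRST(d)
Entry: A -> d


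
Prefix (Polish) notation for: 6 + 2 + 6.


left-to-right (same/higher precedence on left): tree is (+ (+ 6 2) 6)
Prefix: + + 6 2 6


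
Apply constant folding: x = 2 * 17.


2 * 17 = 34 at compile time
Optimized: x = 34


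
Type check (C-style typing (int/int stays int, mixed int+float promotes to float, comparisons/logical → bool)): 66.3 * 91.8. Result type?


Operand types: float * float
Rule: mixed int/float promotes to float; int/int stays int
Result type: float


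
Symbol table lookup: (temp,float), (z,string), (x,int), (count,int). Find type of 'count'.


Lookup 'count' → type int


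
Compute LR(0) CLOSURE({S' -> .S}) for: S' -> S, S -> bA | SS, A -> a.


Start: S' -> .S
For each item with dot before a nonterminal B, add B -> .γ for every B-production
Closure: [S' -> .S, S -> .bA, S -> .SS]


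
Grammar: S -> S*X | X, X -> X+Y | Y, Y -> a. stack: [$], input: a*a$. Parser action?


no handle on stack; shift 'a'
Action: shift


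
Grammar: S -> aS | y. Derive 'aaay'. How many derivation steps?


Derivation: S => aS => aaS => aaaS => aaay
Steps: 4


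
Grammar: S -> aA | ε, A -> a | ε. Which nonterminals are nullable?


A nonterminal is nullable iff some alternative derives ε (directly, or every symbol in it is nullable)
Nullable: {A, S}


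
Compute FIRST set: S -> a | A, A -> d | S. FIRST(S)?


Per alternative of S: FIRST(a) = {a}; FIRST(A) = {a, d}
FIRST(S) = {a, d}


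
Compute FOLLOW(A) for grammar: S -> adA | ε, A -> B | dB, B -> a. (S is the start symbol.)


$ ∈ FOLLOW(S). For each A -> αBβ: add FIRST(β)\{ε} to FOLLOW(B); if β nullable, add FOLLOW(A).
FOLLOW(A) = {$}


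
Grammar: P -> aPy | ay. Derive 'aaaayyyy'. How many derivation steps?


Derivation: P => aPy => aaPyy => aaaPyyy => aaaayyyy
Steps: 4


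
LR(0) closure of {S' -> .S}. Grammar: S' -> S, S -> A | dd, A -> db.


Start: S' -> .S
For each item with dot before a nonterminal B, add B -> .γ for every B-production
Closure: [S' -> .S, S -> .A, S -> .dd, A -> .db]


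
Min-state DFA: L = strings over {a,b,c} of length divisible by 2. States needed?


Track length mod 2: states 0..1, accept at 0
Minimal DFA: 2 states


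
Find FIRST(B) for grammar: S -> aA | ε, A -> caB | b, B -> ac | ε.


Per alternative of B: FIRST(ac) = {a}; FIRST(ε) = {ε}
FIRST(B) = {a, ε}


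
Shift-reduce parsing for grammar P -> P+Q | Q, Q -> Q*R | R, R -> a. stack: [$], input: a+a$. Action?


no handle on stack; shift 'a'
Action: shift


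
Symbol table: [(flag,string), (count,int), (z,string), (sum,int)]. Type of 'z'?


Lookup 'z' → type string


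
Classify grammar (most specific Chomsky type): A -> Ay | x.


Left-linear: every RHS is a terminal or one nonterminal followed by a terminal
Classification: Type 3 (Regular)


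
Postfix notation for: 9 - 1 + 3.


Left to right (same or higher precedence on left)
Postfix: 9 1 - 3 +


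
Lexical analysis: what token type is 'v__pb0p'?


Pattern: letter/underscore followed by alphanumerics, not a keyword
Type: IDENTIFIER


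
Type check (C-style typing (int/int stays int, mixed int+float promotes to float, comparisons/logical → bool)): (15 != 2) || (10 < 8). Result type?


Operand types: bool || bool
Rule: logical operators take bool operands and yield bool
Result type: bool


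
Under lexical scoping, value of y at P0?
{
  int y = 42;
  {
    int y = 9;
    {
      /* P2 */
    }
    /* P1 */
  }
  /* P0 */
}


y declared in the same block as P0
y = 42


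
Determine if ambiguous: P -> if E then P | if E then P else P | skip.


dangling else: 'if E then if E then skip else skip' parses two ways
Ambiguous


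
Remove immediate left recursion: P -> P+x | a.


Left-recursive alternatives: P+x; non-recursive: a
Introduce P': P -> aP', P' -> +xP' | ε


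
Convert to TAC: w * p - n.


Break into single-operator statements:
t1 = w * p
t2 = t1 - n


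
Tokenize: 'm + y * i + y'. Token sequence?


Scan left to right, longest-match per lexeme
Tokens: ID(m), OP(+), ID(y), OP(*), ID(i), OP(+), ID(y)
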